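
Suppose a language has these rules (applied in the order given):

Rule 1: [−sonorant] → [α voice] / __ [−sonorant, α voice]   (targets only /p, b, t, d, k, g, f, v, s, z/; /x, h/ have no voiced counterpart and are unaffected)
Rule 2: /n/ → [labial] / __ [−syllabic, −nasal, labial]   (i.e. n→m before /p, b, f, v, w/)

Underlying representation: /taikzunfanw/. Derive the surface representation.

taigzumfamw

Rule 1 (regressive voicing assimilation): /k/ precedes the voiced obstruent /z/, so it voices to [g] by assimilation. /taikzunfanw/ → taigzunfanw.
Rule 2 (nasal place assimilation): /n/ precedes the labial consonant /f/, so it assimilates in place to [m]. /n/ precedes the labial consonant /w/, so it assimilates in place to [m]. /taigzunfanw/ → taigzumfamw.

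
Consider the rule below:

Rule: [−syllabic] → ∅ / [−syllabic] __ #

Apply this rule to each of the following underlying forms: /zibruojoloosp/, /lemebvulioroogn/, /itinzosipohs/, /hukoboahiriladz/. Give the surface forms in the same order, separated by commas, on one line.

zibruojoloos, lemebvulioroog, itinzosipoh, hukoboahirilad

/zibruojoloosp/: /p/ is the second consonant of a word-final cluster /sp/, so it deletes. → [zibruojoloos].
/lemebvulioroogn/: /n/ is the second consonant of a word-final cluster /gn/, so it deletes. → [lemebvulioroog].
/itinzosipohs/: /s/ is the second consonant of a word-final cluster /hs/, so it deletes. → [itinzosipoh].
/hukoboahiriladz/: /z/ is the second consonant of a word-final cluster /dz/, so it deletes. → [hukoboahirilad].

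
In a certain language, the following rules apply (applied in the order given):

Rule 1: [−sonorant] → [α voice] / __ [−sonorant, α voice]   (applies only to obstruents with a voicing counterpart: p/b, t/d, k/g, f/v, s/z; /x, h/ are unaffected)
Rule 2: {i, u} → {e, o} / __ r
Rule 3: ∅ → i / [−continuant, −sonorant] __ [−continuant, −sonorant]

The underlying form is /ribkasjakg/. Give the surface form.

Rule 1 (regressive voicing assimilation): /b/ precedes the voiceless obstruent /k/, so it devoices to [p] by assimilation. /k/ precedes the voiced obstruent /g/, so it voices to [g] by assimilation. /ribkasjakg/ → ripkasjagg.
Rule 2 (pre-rhotic lowering): no segment meets the environment; /ripkasjagg/ is unchanged.
Rule 3 (stop-cluster i-epenthesis): /p/ and /k/ form a stop–stop cluster, so [i] is inserted between them. /g/ and /g/ form a stop–stop cluster, so [i] is inserted between them. /ripkasjagg/ → ripikasjagig.

ripikasjagig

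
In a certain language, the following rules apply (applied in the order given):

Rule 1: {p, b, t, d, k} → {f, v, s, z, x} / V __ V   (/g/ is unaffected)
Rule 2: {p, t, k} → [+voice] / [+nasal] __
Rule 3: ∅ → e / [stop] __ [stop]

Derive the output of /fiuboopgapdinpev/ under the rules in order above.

Rule 1 (intervocalic spirantization): /b/ is a stop between vowels /u/ and /o/, so it spirantizes to the fricative [v]. /fiuboopgapdinpev/ → fiuvoopgapdinpev.
Rule 2 (post-nasal voicing): /p/ is a voiceless stop immediately after the nasal /n/, so it voices to [b]. /fiuvoopgapdinpev/ → fiuvoopgapdinbev.
Rule 3 (stop-cluster e-epenthesis): /p/ and /g/ form a stop–stop cluster, so [e] is inserted between them. /p/ and /d/ form a stop–stop cluster, so [e] is inserted between them. /fiuvoopgapdinbev/ → fiuvoopegapedinbev.

fiuvoopegapedinbev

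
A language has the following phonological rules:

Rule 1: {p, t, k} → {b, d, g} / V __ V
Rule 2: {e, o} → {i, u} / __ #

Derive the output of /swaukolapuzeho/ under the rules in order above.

Rule 1 (intervocalic voicing): /k/ is a voiceless stop between vowels /u/ and /o/, so it voices to [g]. /p/ is a voiceless stop between vowels /a/ and /u/, so it voices to [b]. /swaukolapuzeho/ → swaugolabuzeho.
Rule 2 (final vowel raising): /o/ is a mid vowel in word-final position, so it raises to [u]. /swaugolabuzeho/ → swaugolabuzehu.

swaugolabuzehu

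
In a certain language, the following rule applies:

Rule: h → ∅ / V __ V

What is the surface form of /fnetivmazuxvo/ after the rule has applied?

No segment of /fnetivmazuxvo/ meets the structural description of the rule, so the form surfaces unchanged.

fnetivmazuxvo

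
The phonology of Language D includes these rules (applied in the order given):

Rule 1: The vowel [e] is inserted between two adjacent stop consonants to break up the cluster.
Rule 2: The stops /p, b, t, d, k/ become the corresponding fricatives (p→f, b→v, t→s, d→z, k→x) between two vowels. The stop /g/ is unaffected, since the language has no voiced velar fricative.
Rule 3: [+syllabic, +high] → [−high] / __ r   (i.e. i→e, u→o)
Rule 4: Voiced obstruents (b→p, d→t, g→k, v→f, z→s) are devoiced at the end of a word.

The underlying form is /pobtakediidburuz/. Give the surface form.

povesaxeziizevorus

Rule 1 (stop-cluster e-epenthesis): /b/ and /t/ form a stop–stop cluster, so [e] is inserted between them. /d/ and /b/ form a stop–stop cluster, so [e] is inserted between them. /pobtakediidburuz/ → pobetakediideburuz.
Rule 2 (intervocalic spirantization): /b/ is a stop between vowels /o/ and /e/, so it spirantizes to the fricative [v]. /t/ is a stop between vowels /e/ and /a/, so it spirantizes to the fricative [s]. /k/ is a stop between vowels /a/ and /e/, so it spirantizes to the fricative [x]. /d/ is a stop between vowels /e/ and /i/, so it spirantizes to the fricative [z]. /d/ is a stop between vowels /i/ and /e/, so it spirantizes to the fricative [z]. /b/ is a stop between vowels /e/ and /u/, so it spirantizes to the fricative [v]. /pobetakediideburuz/ → povesaxeziizevuruz.
Rule 3 (pre-rhotic lowering): /u/ is a high vowel immediately before /r/, so it lowers to [o]. /povesaxeziizevuruz/ → povesaxeziizevoruz.
Rule 4 (final devoicing): /z/ is a voiced obstruent in word-final position, so it devoices to [s]. /povesaxeziizevoruz/ → povesaxeziizevorus.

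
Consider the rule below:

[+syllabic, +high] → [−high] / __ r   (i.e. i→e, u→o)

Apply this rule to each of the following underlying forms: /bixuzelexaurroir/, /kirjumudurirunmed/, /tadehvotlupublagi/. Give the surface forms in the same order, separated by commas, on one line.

/bixuzelexaurroir/: /u/ is a high vowel immediately before /r/, so it lowers to [o]. /i/ is a high vowel immediately before /r/, so it lowers to [e]. → [bixuzelexaorroer].
/kirjumudurirunmed/: /i/ is a high vowel immediately before /r/, so it lowers to [e]. /u/ is a high vowel immediately before /r/, so it lowers to [o]. /i/ is a high vowel immediately before /r/, so it lowers to [e]. → [kerjumudorerunmed].
/tadehvotlupublagi/: the rule's environment is not met; surfaces unchanged as [tadehvotlupublagi].

bixuzelexaorroer, kerjumudorerunmed, tadehvotlupublagi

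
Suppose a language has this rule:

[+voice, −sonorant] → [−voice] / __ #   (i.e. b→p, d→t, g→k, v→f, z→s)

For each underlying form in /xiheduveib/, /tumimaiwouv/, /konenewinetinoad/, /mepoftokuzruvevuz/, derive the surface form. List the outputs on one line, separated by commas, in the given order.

/xiheduveib/: /b/ is a voiced obstruent in word-final position, so it devoices to [p]. → [xiheduveip].
/tumimaiwouv/: /v/ is a voiced obstruent in word-final position, so it devoices to [f]. → [tumimaiwouf].
/konenewinetinoad/: /d/ is a voiced obstruent in word-final position, so it devoices to [t]. → [konenewinetinoat].
/mepoftokuzruvevuz/: /z/ is a voiced obstruent in word-final position, so it devoices to [s]. → [mepoftokuzruvevus].

xiheduveip, tumimaiwouf, konenewinetinoat, mepoftokuzruvevus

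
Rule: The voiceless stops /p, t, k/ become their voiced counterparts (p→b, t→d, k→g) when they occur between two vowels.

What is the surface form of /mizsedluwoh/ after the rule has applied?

No segment of /mizsedluwoh/ meets the structural description of the rule, so the form surfaces unchanged.

mizsedluwoh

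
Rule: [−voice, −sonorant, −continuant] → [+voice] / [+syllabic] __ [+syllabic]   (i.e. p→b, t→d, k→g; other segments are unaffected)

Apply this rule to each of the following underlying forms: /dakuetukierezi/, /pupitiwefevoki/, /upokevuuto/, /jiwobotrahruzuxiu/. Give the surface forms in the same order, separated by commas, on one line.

daguedugierezi, pubidiwefevogi, ubogevuudo, jiwobotrahruzuxiu

/dakuetukierezi/: /k/ is a voiceless stop between vowels /a/ and /u/, so it voices to [g]. /t/ is a voiceless stop between vowels /e/ and /u/, so it voices to [d]. /k/ is a voiceless stop between vowels /u/ and /i/, so it voices to [g]. → [daguedugierezi].
/pupitiwefevoki/: /p/ is a voiceless stop between vowels /u/ and /i/, so it voices to [b]. /t/ is a voiceless stop between vowels /i/ and /i/, so it voices to [d]. /k/ is a voiceless stop between vowels /o/ and /i/, so it voices to [g]. → [pubidiwefevogi].
/upokevuuto/: /p/ is a voiceless stop between vowels /u/ and /o/, so it voices to [b]. /k/ is a voiceless stop between vowels /o/ and /e/, so it voices to [g]. /t/ is a voiceless stop between vowels /u/ and /o/, so it voices to [d]. → [ubogevuudo].
/jiwobotrahruzuxiu/: the rule's environment is not met; surfaces unchanged as [jiwobotrahruzuxiu].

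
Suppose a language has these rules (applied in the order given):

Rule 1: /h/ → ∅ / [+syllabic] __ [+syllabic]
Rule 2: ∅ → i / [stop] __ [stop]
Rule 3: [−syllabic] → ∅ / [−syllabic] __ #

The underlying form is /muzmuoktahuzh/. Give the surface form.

muzmuokitauz

Rule 1 (intervocalic h-deletion): /h/ occurs between vowels /a/ and /u/, so it deletes. /muzmuoktahuzh/ → muzmuoktauzh.
Rule 2 (stop-cluster i-epenthesis): /k/ and /t/ form a stop–stop cluster, so [i] is inserted between them. /muzmuoktauzh/ → muzmuokitauzh.
Rule 3 (final cluster simplification): /h/ is the second consonant of a word-final cluster /zh/, so it deletes. /muzmuokitauzh/ → muzmuokitauz.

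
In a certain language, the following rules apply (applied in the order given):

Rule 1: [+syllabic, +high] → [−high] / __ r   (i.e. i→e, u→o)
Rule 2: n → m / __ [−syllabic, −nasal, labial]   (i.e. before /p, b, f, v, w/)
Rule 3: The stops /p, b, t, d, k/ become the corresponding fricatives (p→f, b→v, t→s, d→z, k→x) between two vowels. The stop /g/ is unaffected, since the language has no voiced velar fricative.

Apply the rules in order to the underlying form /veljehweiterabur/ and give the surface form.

Rule 1 (pre-rhotic lowering): /u/ is a high vowel immediately before /r/, so it lowers to [o]. /veljehweiterabur/ → veljehweiterabor.
Rule 2 (nasal place assimilation): no segment meets the environment; /veljehweiterabor/ is unchanged.
Rule 3 (intervocalic spirantization): /t/ is a stop between vowels /i/ and /e/, so it spirantizes to the fricative [s]. /b/ is a stop between vowels /a/ and /o/, so it spirantizes to the fricative [v]. /veljehweiterabor/ → veljehweiseravor.

veljehweiseravor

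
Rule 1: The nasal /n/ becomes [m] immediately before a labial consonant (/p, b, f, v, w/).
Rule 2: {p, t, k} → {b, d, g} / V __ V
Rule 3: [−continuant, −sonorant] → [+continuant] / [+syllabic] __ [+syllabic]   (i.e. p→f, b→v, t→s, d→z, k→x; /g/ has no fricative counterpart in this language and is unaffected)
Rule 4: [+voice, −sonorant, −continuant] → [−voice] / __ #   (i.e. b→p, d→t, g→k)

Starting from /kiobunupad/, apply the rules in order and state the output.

Rule 1 (nasal place assimilation): no segment meets the environment; /kiobunupad/ is unchanged.
Rule 2 (intervocalic voicing): /p/ is a voiceless stop between vowels /u/ and /a/, so it voices to [b]. /kiobunupad/ → kiobunubad.
Rule 3 (intervocalic spirantization): /b/ is a stop between vowels /o/ and /u/, so it spirantizes to the fricative [v]. /b/ is a stop between vowels /u/ and /a/, so it spirantizes to the fricative [v]. /kiobunubad/ → kiovunuvad.
Rule 4 (final devoicing): /d/ is a voiced stop in word-final position, so it devoices to [t]. /kiovunuvad/ → kiovunuvat.

kiovunuvat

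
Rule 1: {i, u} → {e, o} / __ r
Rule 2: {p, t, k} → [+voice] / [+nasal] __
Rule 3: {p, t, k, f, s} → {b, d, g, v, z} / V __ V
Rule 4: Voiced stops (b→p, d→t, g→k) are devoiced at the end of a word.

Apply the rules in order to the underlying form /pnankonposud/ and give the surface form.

Rule 1 (pre-rhotic lowering): no segment meets the environment; /pnankonposud/ is unchanged.
Rule 2 (post-nasal voicing): /k/ is a voiceless stop immediately after the nasal /n/, so it voices to [g]. /p/ is a voiceless stop immediately after the nasal /n/, so it voices to [b]. /pnankonposud/ → pnangonbosud.
Rule 3 (intervocalic voicing): /s/ is a voiceless obstruent between vowels /o/ and /u/, so it voices to [z]. /pnangonbosud/ → pnangonbozud.
Rule 4 (final devoicing): /d/ is a voiced stop in word-final position, so it devoices to [t]. /pnangonbozud/ → pnangonbozut.

pnangonbozut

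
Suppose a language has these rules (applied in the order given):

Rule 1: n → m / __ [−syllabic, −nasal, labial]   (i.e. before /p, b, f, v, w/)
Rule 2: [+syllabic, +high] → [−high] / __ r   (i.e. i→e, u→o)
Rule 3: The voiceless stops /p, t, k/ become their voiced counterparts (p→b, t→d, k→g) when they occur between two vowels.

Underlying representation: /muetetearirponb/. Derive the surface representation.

Rule 1 (nasal place assimilation): /n/ precedes the labial consonant /b/, so it assimilates in place to [m]. /muetetearirponb/ → muetetearirpomb.
Rule 2 (pre-rhotic lowering): /i/ is a high vowel immediately before /r/, so it lowers to [e]. /muetetearirpomb/ → muetetearerpomb.
Rule 3 (intervocalic voicing): /t/ is a voiceless stop between vowels /e/ and /e/, so it voices to [d]. /t/ is a voiceless stop between vowels /e/ and /e/, so it voices to [d]. /muetetearerpomb/ → muededearerpomb.

muededearerpomb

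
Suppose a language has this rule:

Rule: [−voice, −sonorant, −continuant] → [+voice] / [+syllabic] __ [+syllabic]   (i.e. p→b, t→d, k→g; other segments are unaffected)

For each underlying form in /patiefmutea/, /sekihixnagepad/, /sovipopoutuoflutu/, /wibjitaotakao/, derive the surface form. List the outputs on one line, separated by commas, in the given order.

padiefmudea, segihixnagebad, sovibobouduofludu, wibjidaodagao

/patiefmutea/: /t/ is a voiceless stop between vowels /a/ and /i/, so it voices to [d]. /t/ is a voiceless stop between vowels /u/ and /e/, so it voices to [d]. → [padiefmudea].
/sekihixnagepad/: /k/ is a voiceless stop between vowels /e/ and /i/, so it voices to [g]. /p/ is a voiceless stop between vowels /e/ and /a/, so it voices to [b]. → [segihixnagebad].
/sovipopoutuoflutu/: /p/ is a voiceless stop between vowels /i/ and /o/, so it voices to [b]. /p/ is a voiceless stop between vowels /o/ and /o/, so it voices to [b]. /t/ is a voiceless stop between vowels /u/ and /u/, so it voices to [d]. /t/ is a voiceless stop between vowels /u/ and /u/, so it voices to [d]. → [sovibobouduofludu].
/wibjitaotakao/: /t/ is a voiceless stop between vowels /i/ and /a/, so it voices to [d]. /t/ is a voiceless stop between vowels /o/ and /a/, so it voices to [d]. /k/ is a voiceless stop between vowels /a/ and /a/, so it voices to [g]. → [wibjidaodagao].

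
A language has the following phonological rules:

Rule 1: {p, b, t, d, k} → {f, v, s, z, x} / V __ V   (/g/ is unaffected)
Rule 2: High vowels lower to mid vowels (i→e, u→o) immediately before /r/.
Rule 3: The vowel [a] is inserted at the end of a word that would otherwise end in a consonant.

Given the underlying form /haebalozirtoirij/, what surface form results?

haevalozertoerija

Rule 1 (intervocalic spirantization): /b/ is a stop between vowels /e/ and /a/, so it spirantizes to the fricative [v]. /haebalozirtoirij/ → haevalozirtoirij.
Rule 2 (pre-rhotic lowering): /i/ is a high vowel immediately before /r/, so it lowers to [e]. /i/ is a high vowel immediately before /r/, so it lowers to [e]. /haevalozirtoirij/ → haevalozertoerij.
Rule 3 (final a-epenthesis): the form ends in the consonant /j/, so [a] is inserted word-finally. /haevalozertoerij/ → haevalozertoerija.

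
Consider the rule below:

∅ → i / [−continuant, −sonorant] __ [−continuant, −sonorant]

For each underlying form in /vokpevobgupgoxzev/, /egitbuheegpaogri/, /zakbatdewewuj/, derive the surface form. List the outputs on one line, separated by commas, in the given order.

/vokpevobgupgoxzev/: /k/ and /p/ form a stop–stop cluster, so [i] is inserted between them. /b/ and /g/ form a stop–stop cluster, so [i] is inserted between them. /p/ and /g/ form a stop–stop cluster, so [i] is inserted between them. → [vokipevobigupigoxzev].
/egitbuheegpaogri/: /t/ and /b/ form a stop–stop cluster, so [i] is inserted between them. /g/ and /p/ form a stop–stop cluster, so [i] is inserted between them. → [egitibuheegipaogri].
/zakbatdewewuj/: /k/ and /b/ form a stop–stop cluster, so [i] is inserted between them. /t/ and /d/ form a stop–stop cluster, so [i] is inserted between them. → [zakibatidewewuj].

vokipevobigupigoxzev, egitibuheegipaogri, zakibatidewewuj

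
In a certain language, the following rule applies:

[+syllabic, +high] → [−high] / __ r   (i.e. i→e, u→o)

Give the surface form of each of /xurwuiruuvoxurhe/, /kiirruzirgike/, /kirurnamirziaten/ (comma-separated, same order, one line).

/xurwuiruuvoxurhe/: /u/ is a high vowel immediately before /r/, so it lowers to [o]. /i/ is a high vowel immediately before /r/, so it lowers to [e]. /u/ is a high vowel immediately before /r/, so it lowers to [o]. → [xorwueruuvoxorhe].
/kiirruzirgike/: /i/ is a high vowel immediately before /r/, so it lowers to [e]. /i/ is a high vowel immediately before /r/, so it lowers to [e]. → [kierruzergike].
/kirurnamirziaten/: /i/ is a high vowel immediately before /r/, so it lowers to [e]. /u/ is a high vowel immediately before /r/, so it lowers to [o]. /i/ is a high vowel immediately before /r/, so it lowers to [e]. → [kerornamerziaten].

xorwueruuvoxorhe, kierruzergike, kerornamerziaten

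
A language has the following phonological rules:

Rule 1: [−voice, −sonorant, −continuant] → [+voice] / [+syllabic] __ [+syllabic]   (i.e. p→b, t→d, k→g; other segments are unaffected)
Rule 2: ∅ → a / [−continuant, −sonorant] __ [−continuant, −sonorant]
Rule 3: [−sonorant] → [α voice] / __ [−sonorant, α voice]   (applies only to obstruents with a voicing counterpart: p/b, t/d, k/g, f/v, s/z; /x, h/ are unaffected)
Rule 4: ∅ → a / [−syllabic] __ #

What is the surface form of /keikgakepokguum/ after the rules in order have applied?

keikagagebokaguuma

Rule 1 (intervocalic voicing): /k/ is a voiceless stop between vowels /a/ and /e/, so it voices to [g]. /p/ is a voiceless stop between vowels /e/ and /o/, so it voices to [b]. /keikgakepokguum/ → keikgagebokguum.
Rule 2 (stop-cluster a-epenthesis): /k/ and /g/ form a stop–stop cluster, so [a] is inserted between them. /k/ and /g/ form a stop–stop cluster, so [a] is inserted between them. /keikgagebokguum/ → keikagagebokaguum.
Rule 3 (regressive voicing assimilation): no segment meets the environment; /keikagagebokaguum/ is unchanged.
Rule 4 (final a-epenthesis): the form ends in the consonant /m/, so [a] is inserted word-finally. /keikagagebokaguum/ → keikagagebokaguuma.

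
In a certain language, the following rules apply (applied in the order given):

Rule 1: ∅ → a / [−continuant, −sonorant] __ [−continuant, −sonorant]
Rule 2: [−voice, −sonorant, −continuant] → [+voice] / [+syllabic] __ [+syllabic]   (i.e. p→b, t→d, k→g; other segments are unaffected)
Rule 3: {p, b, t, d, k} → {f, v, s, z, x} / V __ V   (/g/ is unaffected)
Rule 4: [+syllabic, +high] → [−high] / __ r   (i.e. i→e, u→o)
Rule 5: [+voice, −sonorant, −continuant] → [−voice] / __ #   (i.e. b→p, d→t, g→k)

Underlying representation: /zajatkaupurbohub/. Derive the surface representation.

Rule 1 (stop-cluster a-epenthesis): /t/ and /k/ form a stop–stop cluster, so [a] is inserted between them. /zajatkaupurbohub/ → zajatakaupurbohub.
Rule 2 (intervocalic voicing): /t/ is a voiceless stop between vowels /a/ and /a/, so it voices to [d]. /k/ is a voiceless stop between vowels /a/ and /a/, so it voices to [g]. /p/ is a voiceless stop between vowels /u/ and /u/, so it voices to [b]. /zajatakaupurbohub/ → zajadagauburbohub.
Rule 3 (intervocalic spirantization): /d/ is a stop between vowels /a/ and /a/, so it spirantizes to the fricative [z]. /b/ is a stop between vowels /u/ and /u/, so it spirantizes to the fricative [v]. /zajadagauburbohub/ → zajazagauvurbohub.
Rule 4 (pre-rhotic lowering): /u/ is a high vowel immediately before /r/, so it lowers to [o]. /zajazagauvurbohub/ → zajazagauvorbohub.
Rule 5 (final devoicing): /b/ is a voiced stop in word-final position, so it devoices to [p]. /zajazagauvorbohub/ → zajazagauvorbohup.

zajazagauvorbohup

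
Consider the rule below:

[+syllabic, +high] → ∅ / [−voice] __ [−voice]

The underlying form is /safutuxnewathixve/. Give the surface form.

/u/ is a high vowel flanked by voiceless consonants /f/ and /t/, so it deletes.
/u/ is a high vowel flanked by voiceless consonants /t/ and /x/, so it deletes.
/i/ is a high vowel flanked by voiceless consonants /h/ and /x/, so it deletes.
Surface form: [saftxnewathxve].

saftxnewathxve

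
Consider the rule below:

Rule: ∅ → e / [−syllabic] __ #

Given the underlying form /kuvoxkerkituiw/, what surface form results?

the form ends in the consonant /w/, so [e] is inserted word-finally.
Surface form: [kuvoxkerkituiwe].

kuvoxkerkituiwe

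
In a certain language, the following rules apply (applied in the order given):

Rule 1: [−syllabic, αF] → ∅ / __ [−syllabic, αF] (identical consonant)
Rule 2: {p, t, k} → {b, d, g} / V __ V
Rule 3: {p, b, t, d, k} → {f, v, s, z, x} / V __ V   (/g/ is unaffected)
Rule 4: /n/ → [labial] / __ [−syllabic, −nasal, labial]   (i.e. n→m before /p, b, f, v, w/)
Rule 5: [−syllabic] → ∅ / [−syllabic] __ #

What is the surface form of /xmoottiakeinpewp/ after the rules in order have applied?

xmooziageimpew

Rule 1 (degemination): /tt/ is a geminate; the first /t/ deletes. /xmoottiakeinpewp/ → xmootiakeinpewp.
Rule 2 (intervocalic voicing): /t/ is a voiceless stop between vowels /o/ and /i/, so it voices to [d]. /k/ is a voiceless stop between vowels /a/ and /e/, so it voices to [g]. /xmootiakeinpewp/ → xmoodiageinpewp.
Rule 3 (intervocalic spirantization): /d/ is a stop between vowels /o/ and /i/, so it spirantizes to the fricative [z]. /xmoodiageinpewp/ → xmooziageinpewp.
Rule 4 (nasal place assimilation): /n/ precedes the labial consonant /p/, so it assimilates in place to [m]. /xmooziageinpewp/ → xmooziageimpewp.
Rule 5 (final cluster simplification): /p/ is the second consonant of a word-final cluster /wp/, so it deletes. /xmooziageimpewp/ → xmooziageimpew.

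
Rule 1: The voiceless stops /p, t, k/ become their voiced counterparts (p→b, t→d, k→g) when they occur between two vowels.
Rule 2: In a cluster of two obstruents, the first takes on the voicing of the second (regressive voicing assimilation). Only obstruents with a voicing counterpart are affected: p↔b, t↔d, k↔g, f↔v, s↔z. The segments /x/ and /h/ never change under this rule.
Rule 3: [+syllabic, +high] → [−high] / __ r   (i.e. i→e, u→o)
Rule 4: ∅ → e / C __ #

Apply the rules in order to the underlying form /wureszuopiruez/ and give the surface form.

Rule 1 (intervocalic voicing): /p/ is a voiceless stop between vowels /o/ and /i/, so it voices to [b]. /wureszuopiruez/ → wureszuobiruez.
Rule 2 (regressive voicing assimilation): /s/ precedes the voiced obstruent /z/, so it voices to [z] by assimilation. /wureszuobiruez/ → wurezzuobiruez.
Rule 3 (pre-rhotic lowering): /u/ is a high vowel immediately before /r/, so it lowers to [o]. /i/ is a high vowel immediately before /r/, so it lowers to [e]. /wurezzuobiruez/ → worezzuoberuez.
Rule 4 (final e-epenthesis): the form ends in the consonant /z/, so [e] is inserted word-finally. /worezzuoberuez/ → worezzuoberueze.

worezzuoberueze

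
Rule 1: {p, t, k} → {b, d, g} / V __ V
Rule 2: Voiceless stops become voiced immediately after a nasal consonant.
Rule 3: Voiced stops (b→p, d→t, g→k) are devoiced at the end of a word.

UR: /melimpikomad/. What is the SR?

Rule 1 (intervocalic voicing): /k/ is a voiceless stop between vowels /i/ and /o/, so it voices to [g]. /melimpikomad/ → melimpigomad.
Rule 2 (post-nasal voicing): /p/ is a voiceless stop immediately after the nasal /m/, so it voices to [b]. /melimpigomad/ → melimbigomad.
Rule 3 (final devoicing): /d/ is a voiced stop in word-final position, so it devoices to [t]. /melimbigomad/ → melimbigomat.

melimbigomat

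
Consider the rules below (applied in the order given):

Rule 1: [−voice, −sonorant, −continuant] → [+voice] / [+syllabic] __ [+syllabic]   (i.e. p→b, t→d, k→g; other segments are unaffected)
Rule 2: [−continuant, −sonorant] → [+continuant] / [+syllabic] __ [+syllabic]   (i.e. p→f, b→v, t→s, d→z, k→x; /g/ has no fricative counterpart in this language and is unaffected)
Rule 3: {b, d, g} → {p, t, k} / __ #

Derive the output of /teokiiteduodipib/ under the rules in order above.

Rule 1 (intervocalic voicing): /k/ is a voiceless stop between vowels /o/ and /i/, so it voices to [g]. /t/ is a voiceless stop between vowels /i/ and /e/, so it voices to [d]. /p/ is a voiceless stop between vowels /i/ and /i/, so it voices to [b]. /teokiiteduodipib/ → teogiideduodibib.
Rule 2 (intervocalic spirantization): /d/ is a stop between vowels /i/ and /e/, so it spirantizes to the fricative [z]. /d/ is a stop between vowels /e/ and /u/, so it spirantizes to the fricative [z]. /d/ is a stop between vowels /o/ and /i/, so it spirantizes to the fricative [z]. /b/ is a stop between vowels /i/ and /i/, so it spirantizes to the fricative [v]. /teogiideduodibib/ → teogiizezuozivib.
Rule 3 (final devoicing): /b/ is a voiced stop in word-final position, so it devoices to [p]. /teogiizezuozivib/ → teogiizezuozivip.

teogiizezuozivip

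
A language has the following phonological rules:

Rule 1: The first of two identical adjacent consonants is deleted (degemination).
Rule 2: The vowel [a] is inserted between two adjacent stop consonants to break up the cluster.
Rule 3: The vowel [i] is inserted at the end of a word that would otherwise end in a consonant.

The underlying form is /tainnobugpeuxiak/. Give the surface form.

Rule 1 (degemination): /nn/ is a geminate; the first /n/ deletes. /tainnobugpeuxiak/ → tainobugpeuxiak.
Rule 2 (stop-cluster a-epenthesis): /g/ and /p/ form a stop–stop cluster, so [a] is inserted between them. /tainobugpeuxiak/ → tainobugapeuxiak.
Rule 3 (final i-epenthesis): the form ends in the consonant /k/, so [i] is inserted word-finally. /tainobugapeuxiak/ → tainobugapeuxiaki.

tainobugapeuxiaki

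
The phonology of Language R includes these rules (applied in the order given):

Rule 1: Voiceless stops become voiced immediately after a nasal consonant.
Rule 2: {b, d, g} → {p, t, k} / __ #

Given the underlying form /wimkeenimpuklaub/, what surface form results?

Rule 1 (post-nasal voicing): /k/ is a voiceless stop immediately after the nasal /m/, so it voices to [g]. /p/ is a voiceless stop immediately after the nasal /m/, so it voices to [b]. /wimkeenimpuklaub/ → wimgeenimbuklaub.
Rule 2 (final devoicing): /b/ is a voiced stop in word-final position, so it devoices to [p]. /wimgeenimbuklaub/ → wimgeenimbuklaup.

wimgeenimbuklaup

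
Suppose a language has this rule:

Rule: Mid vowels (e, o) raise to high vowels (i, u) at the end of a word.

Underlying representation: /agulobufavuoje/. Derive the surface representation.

/e/ is a mid vowel in word-final position, so it raises to [i].
The other instances of /o/ do not occur in the required environment and remain unchanged.
Surface form: [agulobufavuoji].

agulobufavuoji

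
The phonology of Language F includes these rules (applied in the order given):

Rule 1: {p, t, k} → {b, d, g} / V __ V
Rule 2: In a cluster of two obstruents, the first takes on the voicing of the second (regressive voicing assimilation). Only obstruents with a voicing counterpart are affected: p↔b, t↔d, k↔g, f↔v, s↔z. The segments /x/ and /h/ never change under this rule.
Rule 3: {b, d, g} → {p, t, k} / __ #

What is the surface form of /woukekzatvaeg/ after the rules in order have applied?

Rule 1 (intervocalic voicing): /k/ is a voiceless stop between vowels /u/ and /e/, so it voices to [g]. /woukekzatvaeg/ → wougekzatvaeg.
Rule 2 (regressive voicing assimilation): /k/ precedes the voiced obstruent /z/, so it voices to [g] by assimilation. /t/ precedes the voiced obstruent /v/, so it voices to [d] by assimilation. /wougekzatvaeg/ → wougegzadvaeg.
Rule 3 (final devoicing): /g/ is a voiced stop in word-final position, so it devoices to [k]. /wougegzadvaeg/ → wougegzadvaek.

wougegzadvaek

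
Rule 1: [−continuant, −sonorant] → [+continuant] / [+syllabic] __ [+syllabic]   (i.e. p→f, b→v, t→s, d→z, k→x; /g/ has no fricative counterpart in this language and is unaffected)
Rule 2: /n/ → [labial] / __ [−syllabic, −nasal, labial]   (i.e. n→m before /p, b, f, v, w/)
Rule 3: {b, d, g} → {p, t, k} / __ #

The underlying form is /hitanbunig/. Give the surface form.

hisambunik

Rule 1 (intervocalic spirantization): /t/ is a stop between vowels /i/ and /a/, so it spirantizes to the fricative [s]. /hitanbunig/ → hisanbunig.
Rule 2 (nasal place assimilation): /n/ precedes the labial consonant /b/, so it assimilates in place to [m]. /hisanbunig/ → hisambunig.
Rule 3 (final devoicing): /g/ is a voiced stop in word-final position, so it devoices to [k]. /hisambunig/ → hisambunik.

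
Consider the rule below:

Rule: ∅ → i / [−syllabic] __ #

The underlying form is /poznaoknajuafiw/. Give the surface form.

poznaoknajuafiwi

the form ends in the consonant /w/, so [i] is inserted word-finally.
Surface form: [poznaoknajuafiwi].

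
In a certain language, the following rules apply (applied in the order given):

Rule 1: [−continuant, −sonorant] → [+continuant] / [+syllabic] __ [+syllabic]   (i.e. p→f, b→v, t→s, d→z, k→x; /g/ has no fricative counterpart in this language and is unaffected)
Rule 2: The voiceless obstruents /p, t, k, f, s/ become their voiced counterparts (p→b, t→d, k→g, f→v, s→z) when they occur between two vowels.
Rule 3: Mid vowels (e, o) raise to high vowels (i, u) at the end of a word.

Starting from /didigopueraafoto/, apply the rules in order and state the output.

Rule 1 (intervocalic spirantization): /d/ is a stop between vowels /i/ and /i/, so it spirantizes to the fricative [z]. /p/ is a stop between vowels /o/ and /u/, so it spirantizes to the fricative [f]. /t/ is a stop between vowels /o/ and /o/, so it spirantizes to the fricative [s]. /didigopueraafoto/ → dizigofueraafoso.
Rule 2 (intervocalic voicing): /f/ is a voiceless obstruent between vowels /o/ and /u/, so it voices to [v]. /f/ is a voiceless obstruent between vowels /a/ and /o/, so it voices to [v]. /s/ is a voiceless obstruent between vowels /o/ and /o/, so it voices to [z]. /dizigofueraafoso/ → dizigovueraavozo.
Rule 3 (final vowel raising): /o/ is a mid vowel in word-final position, so it raises to [u]. /dizigovueraavozo/ → dizigovueraavozu.

dizigovueraavozu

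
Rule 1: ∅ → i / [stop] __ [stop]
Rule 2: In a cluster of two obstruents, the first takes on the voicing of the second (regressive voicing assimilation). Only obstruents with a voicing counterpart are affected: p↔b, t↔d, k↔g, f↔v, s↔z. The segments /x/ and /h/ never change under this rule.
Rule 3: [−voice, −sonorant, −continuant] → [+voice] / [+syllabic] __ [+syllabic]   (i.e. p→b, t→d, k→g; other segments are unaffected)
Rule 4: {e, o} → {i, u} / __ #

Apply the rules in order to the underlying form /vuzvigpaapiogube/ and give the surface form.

vuzvigibaabiogubi

Rule 1 (stop-cluster i-epenthesis): /g/ and /p/ form a stop–stop cluster, so [i] is inserted between them. /vuzvigpaapiogube/ → vuzvigipaapiogube.
Rule 2 (regressive voicing assimilation): no segment meets the environment; /vuzvigipaapiogube/ is unchanged.
Rule 3 (intervocalic voicing): /p/ is a voiceless stop between vowels /i/ and /a/, so it voices to [b]. /p/ is a voiceless stop between vowels /a/ and /i/, so it voices to [b]. /vuzvigipaapiogube/ → vuzvigibaabiogube.
Rule 4 (final vowel raising): /e/ is a mid vowel in word-final position, so it raises to [i]. /vuzvigibaabiogube/ → vuzvigibaabiogubi.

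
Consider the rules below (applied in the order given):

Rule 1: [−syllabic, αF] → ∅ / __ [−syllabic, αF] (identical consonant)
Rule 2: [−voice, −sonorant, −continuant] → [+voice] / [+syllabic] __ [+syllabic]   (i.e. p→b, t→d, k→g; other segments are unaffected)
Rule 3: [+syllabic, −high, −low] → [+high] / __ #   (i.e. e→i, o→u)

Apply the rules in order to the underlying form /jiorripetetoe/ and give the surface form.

jioribededoi

Rule 1 (degemination): /rr/ is a geminate; the first /r/ deletes. /jiorripetetoe/ → jioripetetoe.
Rule 2 (intervocalic voicing): /p/ is a voiceless stop between vowels /i/ and /e/, so it voices to [b]. /t/ is a voiceless stop between vowels /e/ and /e/, so it voices to [d]. /t/ is a voiceless stop between vowels /e/ and /o/, so it voices to [d]. /jioripetetoe/ → jioribededoe.
Rule 3 (final vowel raising): /e/ is a mid vowel in word-final position, so it raises to [i]. /jioribededoe/ → jioribededoi.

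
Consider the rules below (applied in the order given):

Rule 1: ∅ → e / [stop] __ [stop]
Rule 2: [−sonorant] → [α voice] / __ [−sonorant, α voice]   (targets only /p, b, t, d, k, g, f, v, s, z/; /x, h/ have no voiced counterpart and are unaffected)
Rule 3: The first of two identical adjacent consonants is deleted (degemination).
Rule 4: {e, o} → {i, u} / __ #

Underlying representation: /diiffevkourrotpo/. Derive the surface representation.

Rule 1 (stop-cluster e-epenthesis): /t/ and /p/ form a stop–stop cluster, so [e] is inserted between them. /diiffevkourrotpo/ → diiffevkourrotepo.
Rule 2 (regressive voicing assimilation): /v/ precedes the voiceless obstruent /k/, so it devoices to [f] by assimilation. /diiffevkourrotepo/ → diiffefkourrotepo.
Rule 3 (degemination): /ff/ is a geminate; the first /f/ deletes. /rr/ is a geminate; the first /r/ deletes. /diiffefkourrotepo/ → diifefkourotepo.
Rule 4 (final vowel raising): /o/ is a mid vowel in word-final position, so it raises to [u]. /diifefkourotepo/ → diifefkourotepu.

diifefkourotepu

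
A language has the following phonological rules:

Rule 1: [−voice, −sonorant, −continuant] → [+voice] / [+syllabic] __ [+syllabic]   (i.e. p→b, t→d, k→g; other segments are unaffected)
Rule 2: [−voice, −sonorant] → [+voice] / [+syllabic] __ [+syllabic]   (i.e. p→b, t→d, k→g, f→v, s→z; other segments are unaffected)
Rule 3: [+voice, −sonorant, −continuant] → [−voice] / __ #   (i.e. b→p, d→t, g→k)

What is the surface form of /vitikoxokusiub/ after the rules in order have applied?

vidigoxoguziup

Rule 1 (intervocalic voicing): /t/ is a voiceless stop between vowels /i/ and /i/, so it voices to [d]. /k/ is a voiceless stop between vowels /i/ and /o/, so it voices to [g]. /k/ is a voiceless stop between vowels /o/ and /u/, so it voices to [g]. /vitikoxokusiub/ → vidigoxogusiub.
Rule 2 (intervocalic voicing): /s/ is a voiceless obstruent between vowels /u/ and /i/, so it voices to [z]. /vidigoxogusiub/ → vidigoxoguziub.
Rule 3 (final devoicing): /b/ is a voiced stop in word-final position, so it devoices to [p]. /vidigoxoguziub/ → vidigoxoguziup.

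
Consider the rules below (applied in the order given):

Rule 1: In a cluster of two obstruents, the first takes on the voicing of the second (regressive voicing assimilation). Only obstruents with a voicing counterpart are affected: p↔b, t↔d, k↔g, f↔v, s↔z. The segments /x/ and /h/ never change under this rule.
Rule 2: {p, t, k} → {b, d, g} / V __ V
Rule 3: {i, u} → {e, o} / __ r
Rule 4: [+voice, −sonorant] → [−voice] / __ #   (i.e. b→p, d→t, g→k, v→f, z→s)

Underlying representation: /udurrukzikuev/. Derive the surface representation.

udorrugziguef

Rule 1 (regressive voicing assimilation): /k/ precedes the voiced obstruent /z/, so it voices to [g] by assimilation. /udurrukzikuev/ → udurrugzikuev.
Rule 2 (intervocalic voicing): /k/ is a voiceless stop between vowels /i/ and /u/, so it voices to [g]. /udurrugzikuev/ → udurrugziguev.
Rule 3 (pre-rhotic lowering): /u/ is a high vowel immediately before /r/, so it lowers to [o]. /udurrugziguev/ → udorrugziguev.
Rule 4 (final devoicing): /v/ is a voiced obstruent in word-final position, so it devoices to [f]. /udorrugziguev/ → udorrugziguef.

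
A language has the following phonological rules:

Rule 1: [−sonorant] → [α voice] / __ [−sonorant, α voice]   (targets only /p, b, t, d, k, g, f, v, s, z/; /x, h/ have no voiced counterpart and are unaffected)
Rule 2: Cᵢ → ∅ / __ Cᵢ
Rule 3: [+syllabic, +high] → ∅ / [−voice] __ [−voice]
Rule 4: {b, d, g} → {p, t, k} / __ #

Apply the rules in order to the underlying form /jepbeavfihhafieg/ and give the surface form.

Rule 1 (regressive voicing assimilation): /p/ precedes the voiced obstruent /b/, so it voices to [b] by assimilation. /v/ precedes the voiceless obstruent /f/, so it devoices to [f] by assimilation. /jepbeavfihhafieg/ → jebbeaffihhafieg.
Rule 2 (degemination): /bb/ is a geminate; the first /b/ deletes. /ff/ is a geminate; the first /f/ deletes. /hh/ is a geminate; the first /h/ deletes. /jebbeaffihhafieg/ → jebeafihafieg.
Rule 3 (high vowel syncope): /i/ is a high vowel flanked by voiceless consonants /f/ and /h/, so it deletes. /jebeafihafieg/ → jebeafhafieg.
Rule 4 (final devoicing): /g/ is a voiced stop in word-final position, so it devoices to [k]. /jebeafhafieg/ → jebeafhafiek.

jebeafhafiek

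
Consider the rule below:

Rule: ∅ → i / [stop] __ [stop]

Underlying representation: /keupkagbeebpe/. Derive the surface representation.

/p/ and /k/ form a stop–stop cluster, so [i] is inserted between them.
/g/ and /b/ form a stop–stop cluster, so [i] is inserted between them.
/b/ and /p/ form a stop–stop cluster, so [i] is inserted between them.
Surface form: [keupikagibeebipe].

keupikagibeebipe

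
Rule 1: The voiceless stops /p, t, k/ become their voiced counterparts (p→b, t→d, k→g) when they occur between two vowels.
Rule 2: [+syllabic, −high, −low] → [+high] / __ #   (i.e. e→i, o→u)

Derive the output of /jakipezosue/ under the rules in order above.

jagibezosui

Rule 1 (intervocalic voicing): /k/ is a voiceless stop between vowels /a/ and /i/, so it voices to [g]. /p/ is a voiceless stop between vowels /i/ and /e/, so it voices to [b]. /jakipezosue/ → jagibezosue.
Rule 2 (final vowel raising): /e/ is a mid vowel in word-final position, so it raises to [i]. /jagibezosue/ → jagibezosui.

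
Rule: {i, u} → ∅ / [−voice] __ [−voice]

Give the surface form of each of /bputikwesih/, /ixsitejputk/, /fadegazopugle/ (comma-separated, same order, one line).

/bputikwesih/: /u/ is a high vowel flanked by voiceless consonants /p/ and /t/, so it deletes. /i/ is a high vowel flanked by voiceless consonants /t/ and /k/, so it deletes. /i/ is a high vowel flanked by voiceless consonants /s/ and /h/, so it deletes. → [bptkwesh].
/ixsitejputk/: /i/ is a high vowel flanked by voiceless consonants /s/ and /t/, so it deletes. /u/ is a high vowel flanked by voiceless consonants /p/ and /t/, so it deletes. → [ixstejptk].
/fadegazopugle/: the rule's environment is not met; surfaces unchanged as [fadegazopugle].

bptkwesh, ixstejptk, fadegazopugle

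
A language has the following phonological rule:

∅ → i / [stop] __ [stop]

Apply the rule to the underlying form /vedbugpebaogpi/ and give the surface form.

/d/ and /b/ form a stop–stop cluster, so [i] is inserted between them.
/g/ and /p/ form a stop–stop cluster, so [i] is inserted between them.
/g/ and /p/ form a stop–stop cluster, so [i] is inserted between them.
Surface form: [vedibugipebaogipi].

vedibugipebaogipi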